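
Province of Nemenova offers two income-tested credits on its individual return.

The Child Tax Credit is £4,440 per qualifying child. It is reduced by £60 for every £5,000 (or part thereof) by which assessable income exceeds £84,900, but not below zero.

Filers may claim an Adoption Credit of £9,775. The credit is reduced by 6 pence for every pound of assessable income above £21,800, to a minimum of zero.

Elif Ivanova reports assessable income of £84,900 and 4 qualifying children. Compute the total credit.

£23,749

Child Tax Credit: base = 4 × £4,440 = £17,760. £84,900 is at or below the £84,900 threshold, so the full £17,760 applies.
Adoption Credit: 6% of the £63,100 excess over £21,800 is £3,786; credit = £9,775 − £3,786 = £5,989.
Total: £17,760 + £5,989 = £23,749.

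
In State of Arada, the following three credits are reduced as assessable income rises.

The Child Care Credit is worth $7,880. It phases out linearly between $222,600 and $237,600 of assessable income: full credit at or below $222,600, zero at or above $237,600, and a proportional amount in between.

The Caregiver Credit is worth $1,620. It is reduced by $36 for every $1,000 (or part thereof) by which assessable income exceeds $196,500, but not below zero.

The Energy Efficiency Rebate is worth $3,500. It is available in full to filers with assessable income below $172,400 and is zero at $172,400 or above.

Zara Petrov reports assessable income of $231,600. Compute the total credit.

$3,476

Child Care Credit: $231,600 is $9,000 into a $15,000 phase-out range, leaving 6,000/15,000 of the credit: $7,880 × 6,000/15,000 = $3,152.
Caregiver Credit: income exceeds $196,500 by $35,100, which is 36 full-or-partial $1,000 increments; reduction = 36 × $36 = $1,296, leaving $324.
Energy Efficiency Rebate: $231,600 meets or exceeds the $172,400 cutoff, so the credit is $0.
Total: $3,152 + $324 + $0 = $3,476.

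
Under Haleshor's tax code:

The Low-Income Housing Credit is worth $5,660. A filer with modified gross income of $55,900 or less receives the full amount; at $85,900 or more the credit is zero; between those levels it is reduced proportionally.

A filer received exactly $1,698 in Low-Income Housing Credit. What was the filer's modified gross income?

$1,698 is 1,698/5,660 of the full $5,660, so 3,962/5,660 of the $30,000 range has been used: income = $55,900 + $30,000 × 3,962/5,660 = $76,900.

$76,900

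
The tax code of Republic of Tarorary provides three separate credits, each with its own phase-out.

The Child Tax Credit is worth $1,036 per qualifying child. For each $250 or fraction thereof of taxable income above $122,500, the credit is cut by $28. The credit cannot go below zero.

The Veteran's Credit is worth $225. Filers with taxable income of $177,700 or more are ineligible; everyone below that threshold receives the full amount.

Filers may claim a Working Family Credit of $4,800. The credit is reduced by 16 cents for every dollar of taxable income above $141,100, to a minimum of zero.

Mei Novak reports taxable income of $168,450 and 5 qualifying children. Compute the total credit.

Child Tax Credit: base = 5 × $1,036 = $5,180. income exceeds $122,500 by $45,950, which is 184 full-or-partial $250 increments; reduction = 184 × $28 = $5,152, leaving $28.
Veteran's Credit: $168,450 is below the $177,700 cutoff, so the full $225 applies.
Working Family Credit: 16% of the $27,350 excess over $141,100 is $4,376; credit = $4,800 − $4,376 = $424.
Total: $28 + $225 + $424 = $677.

$677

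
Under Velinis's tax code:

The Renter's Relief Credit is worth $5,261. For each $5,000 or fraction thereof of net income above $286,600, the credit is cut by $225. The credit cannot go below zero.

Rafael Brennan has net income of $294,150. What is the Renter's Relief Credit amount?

Renter's Relief Credit: income exceeds $286,600 by $7,550, which is 2 full-or-partial $5,000 increments; reduction = 2 × $225 = $450, leaving $4,811.

$4,811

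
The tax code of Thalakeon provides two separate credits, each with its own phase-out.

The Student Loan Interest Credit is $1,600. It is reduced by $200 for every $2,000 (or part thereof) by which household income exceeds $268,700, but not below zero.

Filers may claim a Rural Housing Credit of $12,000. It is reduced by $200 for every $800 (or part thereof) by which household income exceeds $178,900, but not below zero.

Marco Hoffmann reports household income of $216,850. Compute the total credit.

Student Loan Interest Credit: $216,850 is at or below the $268,700 threshold, so the full $1,600 applies.
Rural Housing Credit: income exceeds $178,900 by $37,950, which is 48 full-or-partial $800 increments; reduction = 48 × $200 = $9,600, leaving $2,400.
Total: $1,600 + $2,400 = $4,000.

$4,000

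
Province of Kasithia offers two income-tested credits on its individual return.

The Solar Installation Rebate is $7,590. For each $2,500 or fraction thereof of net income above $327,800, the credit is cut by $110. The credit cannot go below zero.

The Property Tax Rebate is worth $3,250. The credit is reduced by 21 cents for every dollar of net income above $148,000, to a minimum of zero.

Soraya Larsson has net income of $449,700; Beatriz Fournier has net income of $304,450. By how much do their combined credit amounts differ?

Soraya ($449,700): Solar Installation Rebate: income exceeds $327,800 by $121,900, which is 49 full-or-partial $2,500 increments; reduction = 49 × $110 = $5,390, leaving $2,200. Property Tax Rebate: 21% of the $301,700 excess over $148,000 is $63,357 ≥ base, so the credit is $0. total $2,200 + $0 = $2,200
Beatriz ($304,450): Solar Installation Rebate: $304,450 is at or below the $327,800 threshold, so the full $7,590 applies. Property Tax Rebate: 21% of the $156,450 excess over $148,000 is $32,854.50 ≥ base, so the credit is $0. total $7,590 + $0 = $7,590
Difference: |$2,200 − $7,590| = $5,390.

$5,390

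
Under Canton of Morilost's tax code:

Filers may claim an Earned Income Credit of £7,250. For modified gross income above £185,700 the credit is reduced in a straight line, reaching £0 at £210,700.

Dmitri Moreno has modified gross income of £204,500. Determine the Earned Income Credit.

Earned Income Credit: £204,500 is £18,800 into a £25,000 phase-out range, leaving 6,200/25,000 of the credit: £7,250 × 6,200/25,000 = £1,798.

£1,798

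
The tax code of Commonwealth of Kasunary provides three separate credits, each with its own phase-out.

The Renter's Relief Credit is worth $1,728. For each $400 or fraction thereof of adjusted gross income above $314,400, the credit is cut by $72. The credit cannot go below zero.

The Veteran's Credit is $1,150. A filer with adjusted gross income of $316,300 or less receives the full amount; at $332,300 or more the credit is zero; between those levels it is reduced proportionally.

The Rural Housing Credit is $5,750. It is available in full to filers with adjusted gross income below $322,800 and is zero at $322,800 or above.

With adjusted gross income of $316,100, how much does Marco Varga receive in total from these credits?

Renter's Relief Credit: income exceeds $314,400 by $1,700, which is 5 full-or-partial $400 increments; reduction = 5 × $72 = $360, leaving $1,368.
Veteran's Credit: $316,100 is at or below the $316,300 threshold, so the full $1,150 applies.
Rural Housing Credit: $316,100 is below the $322,800 cutoff, so the full $5,750 applies.
Total: $1,368 + $1,150 + $5,750 = $8,268.

$8,268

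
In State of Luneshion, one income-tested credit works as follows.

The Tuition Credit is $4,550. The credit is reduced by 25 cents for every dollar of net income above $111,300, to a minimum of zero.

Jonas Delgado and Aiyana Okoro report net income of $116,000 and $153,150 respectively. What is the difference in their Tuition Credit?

Jonas ($116,000): Tuition Credit: 25% of the $4,700 excess over $111,300 is $1,175; credit = $4,550 − $1,175 = $3,375.
Aiyana ($153,150): Tuition Credit: 25% of the $41,850 excess over $111,300 is $10,462.50 ≥ base, so the credit is $0.
Difference: |$3,375 − $0| = $3,375.

$3,375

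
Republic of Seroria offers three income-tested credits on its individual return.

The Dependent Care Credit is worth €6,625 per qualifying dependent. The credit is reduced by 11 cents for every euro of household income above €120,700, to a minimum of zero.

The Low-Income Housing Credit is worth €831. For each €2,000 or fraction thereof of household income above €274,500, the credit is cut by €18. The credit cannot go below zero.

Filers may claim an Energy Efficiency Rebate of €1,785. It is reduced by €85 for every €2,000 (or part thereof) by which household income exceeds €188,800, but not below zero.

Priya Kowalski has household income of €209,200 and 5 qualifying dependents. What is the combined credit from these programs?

€25,071

Dependent Care Credit: base = 5 × €6,625 = €33,125. 11% of the €88,500 excess over €120,700 is €9,735; credit = €33,125 − €9,735 = €23,390.
Low-Income Housing Credit: €209,200 is at or below the €274,500 threshold, so the full €831 applies.
Energy Efficiency Rebate: income exceeds €188,800 by €20,400, which is 11 full-or-partial €2,000 increments; reduction = 11 × €85 = €935, leaving €850.
Total: €23,390 + €831 + €850 = €25,071.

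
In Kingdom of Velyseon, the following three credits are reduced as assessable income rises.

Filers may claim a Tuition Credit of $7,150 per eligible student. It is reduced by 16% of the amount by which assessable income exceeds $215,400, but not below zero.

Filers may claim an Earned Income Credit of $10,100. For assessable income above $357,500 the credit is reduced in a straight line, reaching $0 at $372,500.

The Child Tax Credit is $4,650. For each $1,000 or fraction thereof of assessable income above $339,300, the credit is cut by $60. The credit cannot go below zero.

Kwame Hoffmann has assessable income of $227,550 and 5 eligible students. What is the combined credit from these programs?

Tuition Credit: base = 5 × $7,150 = $35,750. 16% of the $12,150 excess over $215,400 is $1,944; credit = $35,750 − $1,944 = $33,806.
Earned Income Credit: $227,550 is at or below the $357,500 threshold, so the full $10,100 applies.
Child Tax Credit: $227,550 is at or below the $339,300 threshold, so the full $4,650 applies.
Total: $33,806 + $10,100 + $4,650 = $48,556.

$48,556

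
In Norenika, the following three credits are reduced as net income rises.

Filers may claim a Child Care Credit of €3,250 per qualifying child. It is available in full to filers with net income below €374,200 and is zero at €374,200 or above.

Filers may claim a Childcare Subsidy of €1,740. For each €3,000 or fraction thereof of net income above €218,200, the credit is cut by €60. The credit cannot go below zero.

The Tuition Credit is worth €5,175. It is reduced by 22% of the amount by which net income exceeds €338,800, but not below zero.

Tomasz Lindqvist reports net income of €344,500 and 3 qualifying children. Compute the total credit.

€13,671

Child Care Credit: base = 3 × €3,250 = €9,750. €344,500 is below the €374,200 cutoff, so the full €9,750 applies.
Childcare Subsidy: income exceeds €218,200 by €126,300 → 43 increments × €60 = €2,580 ≥ base, so the credit is €0.
Tuition Credit: 22% of the €5,700 excess over €338,800 is €1,254; credit = €5,175 − €1,254 = €3,921.
Total: €9,750 + €0 + €3,921 = €13,671.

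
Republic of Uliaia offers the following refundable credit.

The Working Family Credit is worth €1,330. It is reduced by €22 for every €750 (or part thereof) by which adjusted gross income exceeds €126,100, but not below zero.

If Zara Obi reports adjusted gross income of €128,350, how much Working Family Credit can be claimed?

€1,264

Working Family Credit: income exceeds €126,100 by €2,250, which is 3 full-or-partial €750 increments; reduction = 3 × €22 = €66, leaving €1,264.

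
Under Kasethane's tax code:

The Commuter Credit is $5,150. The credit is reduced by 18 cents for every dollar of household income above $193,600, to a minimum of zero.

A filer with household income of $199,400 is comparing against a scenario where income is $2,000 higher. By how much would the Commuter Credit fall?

$360

At $199,400 — 18% of the $5,800 excess over $193,600 is $1,044; credit = $5,150 − $1,044 = $4,106.
At $201,400 — 18% of the $7,800 excess over $193,600 is $1,404; credit = $5,150 − $1,404 = $3,746.
Lost: $4,106 − $3,746 = $360.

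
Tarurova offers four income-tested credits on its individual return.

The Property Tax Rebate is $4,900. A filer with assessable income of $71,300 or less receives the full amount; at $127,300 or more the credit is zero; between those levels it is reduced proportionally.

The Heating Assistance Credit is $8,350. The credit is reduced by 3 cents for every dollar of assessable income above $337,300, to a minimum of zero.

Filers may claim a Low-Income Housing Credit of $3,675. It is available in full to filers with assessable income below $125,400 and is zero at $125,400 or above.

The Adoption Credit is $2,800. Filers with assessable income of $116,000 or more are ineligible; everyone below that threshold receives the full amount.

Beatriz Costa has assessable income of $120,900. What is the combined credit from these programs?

$12,585

Property Tax Rebate: $120,900 is $49,600 into a $56,000 phase-out range, leaving 6,400/56,000 of the credit: $4,900 × 6,400/56,000 = $560.
Heating Assistance Credit: $120,900 is at or below the $337,300 threshold, so the full $8,350 applies.
Low-Income Housing Credit: $120,900 is below the $125,400 cutoff, so the full $3,675 applies.
Adoption Credit: $120,900 meets or exceeds the $116,000 cutoff, so the credit is $0.
Total: $560 + $8,350 + $3,675 + $0 = $12,585.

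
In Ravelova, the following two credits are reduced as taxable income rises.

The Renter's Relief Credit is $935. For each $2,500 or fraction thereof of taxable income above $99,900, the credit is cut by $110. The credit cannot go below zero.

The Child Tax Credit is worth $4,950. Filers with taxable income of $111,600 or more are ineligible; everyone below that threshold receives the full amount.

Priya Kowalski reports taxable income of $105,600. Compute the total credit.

$5,555

Renter's Relief Credit: income exceeds $99,900 by $5,700, which is 3 full-or-partial $2,500 increments; reduction = 3 × $110 = $330, leaving $605.
Child Tax Credit: $105,600 is below the $111,600 cutoff, so the full $4,950 applies.
Total: $605 + $4,950 = $5,555.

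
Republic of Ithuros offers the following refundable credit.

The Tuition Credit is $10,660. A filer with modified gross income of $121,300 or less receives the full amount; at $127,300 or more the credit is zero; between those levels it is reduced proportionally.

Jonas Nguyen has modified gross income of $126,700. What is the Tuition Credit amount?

$1,066

Tuition Credit: $126,700 is $5,400 into a $6,000 phase-out range, leaving 600/6,000 of the credit: $10,660 × 600/6,000 = $1,066.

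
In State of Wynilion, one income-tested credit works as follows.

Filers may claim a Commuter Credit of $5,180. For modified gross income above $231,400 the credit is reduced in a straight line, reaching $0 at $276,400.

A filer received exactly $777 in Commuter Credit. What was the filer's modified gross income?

$777 is 777/5,180 of the full $5,180, so 4,403/5,180 of the $45,000 range has been used: income = $231,400 + $45,000 × 4,403/5,180 = $269,650.

$269,650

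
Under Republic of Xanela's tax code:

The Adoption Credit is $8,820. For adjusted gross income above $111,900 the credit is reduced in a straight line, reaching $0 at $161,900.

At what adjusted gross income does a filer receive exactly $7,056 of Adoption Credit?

$7,056 is 7,056/8,820 of the full $8,820, so 1,764/8,820 of the $50,000 range has been used: income = $111,900 + $50,000 × 1,764/8,820 = $121,900.

$121,900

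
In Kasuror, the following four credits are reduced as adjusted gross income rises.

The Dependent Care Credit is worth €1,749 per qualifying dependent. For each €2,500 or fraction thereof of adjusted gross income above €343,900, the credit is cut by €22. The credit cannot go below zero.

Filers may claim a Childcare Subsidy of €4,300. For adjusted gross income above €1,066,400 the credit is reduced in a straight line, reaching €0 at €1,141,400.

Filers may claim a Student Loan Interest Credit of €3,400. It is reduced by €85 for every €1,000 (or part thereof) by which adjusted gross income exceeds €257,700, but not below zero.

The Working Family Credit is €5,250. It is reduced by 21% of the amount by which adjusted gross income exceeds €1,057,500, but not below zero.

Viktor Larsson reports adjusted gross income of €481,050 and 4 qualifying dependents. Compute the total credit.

€15,336

Dependent Care Credit: base = 4 × €1,749 = €6,996. income exceeds €343,900 by €137,150, which is 55 full-or-partial €2,500 increments; reduction = 55 × €22 = €1,210, leaving €5,786.
Childcare Subsidy: €481,050 is at or below the €1,066,400 threshold, so the full €4,300 applies.
Student Loan Interest Credit: income exceeds €257,700 by €223,350 → 224 increments × €85 = €19,040 ≥ base, so the credit is €0.
Working Family Credit: €481,050 is at or below the €1,057,500 threshold, so the full €5,250 applies.
Total: €5,786 + €4,300 + €0 + €5,250 = €15,336.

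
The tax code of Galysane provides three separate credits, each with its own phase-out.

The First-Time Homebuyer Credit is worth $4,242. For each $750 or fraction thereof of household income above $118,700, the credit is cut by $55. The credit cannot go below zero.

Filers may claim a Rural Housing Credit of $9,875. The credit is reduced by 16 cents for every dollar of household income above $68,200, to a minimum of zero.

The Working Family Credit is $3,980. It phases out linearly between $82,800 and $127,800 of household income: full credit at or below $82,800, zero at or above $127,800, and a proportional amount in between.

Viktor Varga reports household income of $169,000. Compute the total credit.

$502

First-Time Homebuyer Credit: income exceeds $118,700 by $50,300, which is 68 full-or-partial $750 increments; reduction = 68 × $55 = $3,740, leaving $502.
Rural Housing Credit: 16% of the $100,800 excess over $68,200 is $16,128 ≥ base, so the credit is $0.
Working Family Credit: $169,000 is at or above $127,800, so the credit is $0.
Total: $502 + $0 + $0 = $502.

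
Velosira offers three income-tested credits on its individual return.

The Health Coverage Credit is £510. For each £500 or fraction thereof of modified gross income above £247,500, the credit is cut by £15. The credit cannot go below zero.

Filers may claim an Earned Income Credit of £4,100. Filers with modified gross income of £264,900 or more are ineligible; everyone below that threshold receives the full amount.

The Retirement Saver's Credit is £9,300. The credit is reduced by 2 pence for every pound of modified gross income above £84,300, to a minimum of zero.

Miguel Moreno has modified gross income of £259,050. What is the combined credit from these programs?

£10,055

Health Coverage Credit: income exceeds £247,500 by £11,550, which is 24 full-or-partial £500 increments; reduction = 24 × £15 = £360, leaving £150.
Earned Income Credit: £259,050 is below the £264,900 cutoff, so the full £4,100 applies.
Retirement Saver's Credit: 2% of the £174,750 excess over £84,300 is £3,495; credit = £9,300 − £3,495 = £5,805.
Total: £150 + £4,100 + £5,805 = £10,055.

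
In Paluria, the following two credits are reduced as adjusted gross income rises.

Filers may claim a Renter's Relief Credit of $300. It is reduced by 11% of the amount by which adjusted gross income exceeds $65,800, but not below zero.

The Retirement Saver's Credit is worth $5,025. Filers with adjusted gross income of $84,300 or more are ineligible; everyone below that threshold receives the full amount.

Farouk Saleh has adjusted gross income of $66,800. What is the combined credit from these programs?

Renter's Relief Credit: 11% of the $1,000 excess over $65,800 is $110; credit = $300 − $110 = $190.
Retirement Saver's Credit: $66,800 is below the $84,300 cutoff, so the full $5,025 applies.
Total: $190 + $5,025 = $5,215.

$5,215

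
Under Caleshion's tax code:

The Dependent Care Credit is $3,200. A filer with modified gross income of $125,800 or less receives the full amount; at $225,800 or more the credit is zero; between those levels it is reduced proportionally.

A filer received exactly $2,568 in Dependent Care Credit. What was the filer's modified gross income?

$145,550

$2,568 is 2,568/3,200 of the full $3,200, so 632/3,200 of the $100,000 range has been used: income = $125,800 + $100,000 × 632/3,200 = $145,550.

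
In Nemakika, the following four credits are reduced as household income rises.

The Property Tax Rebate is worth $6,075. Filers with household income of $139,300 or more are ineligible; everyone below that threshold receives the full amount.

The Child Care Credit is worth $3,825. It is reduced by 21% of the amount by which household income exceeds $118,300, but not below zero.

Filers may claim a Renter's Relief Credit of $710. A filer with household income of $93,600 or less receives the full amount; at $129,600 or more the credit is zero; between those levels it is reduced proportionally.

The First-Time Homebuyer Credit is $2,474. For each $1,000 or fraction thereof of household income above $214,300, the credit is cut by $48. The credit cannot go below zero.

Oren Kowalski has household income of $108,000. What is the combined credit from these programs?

Property Tax Rebate: $108,000 is below the $139,300 cutoff, so the full $6,075 applies.
Child Care Credit: $108,000 is at or below the $118,300 threshold, so the full $3,825 applies.
Renter's Relief Credit: $108,000 is $14,400 into a $36,000 phase-out range, leaving 21,600/36,000 of the credit: $710 × 21,600/36,000 = $426.
First-Time Homebuyer Credit: $108,000 is at or below the $214,300 threshold, so the full $2,474 applies.
Total: $6,075 + $3,825 + $426 + $2,474 = $12,800.

$12,800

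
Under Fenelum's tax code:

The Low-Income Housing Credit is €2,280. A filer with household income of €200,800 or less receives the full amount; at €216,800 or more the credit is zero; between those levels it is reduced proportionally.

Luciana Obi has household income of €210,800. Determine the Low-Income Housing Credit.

Low-Income Housing Credit: €210,800 is €10,000 into a €16,000 phase-out range, leaving 6,000/16,000 of the credit: €2,280 × 6,000/16,000 = €855.

€855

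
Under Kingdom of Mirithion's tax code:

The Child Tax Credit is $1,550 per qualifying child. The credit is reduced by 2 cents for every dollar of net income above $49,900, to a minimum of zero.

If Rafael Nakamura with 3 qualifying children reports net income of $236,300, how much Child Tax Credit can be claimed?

Child Tax Credit: base = 3 × $1,550 = $4,650. 2% of the $186,400 excess over $49,900 is $3,728; credit = $4,650 − $3,728 = $922.

$922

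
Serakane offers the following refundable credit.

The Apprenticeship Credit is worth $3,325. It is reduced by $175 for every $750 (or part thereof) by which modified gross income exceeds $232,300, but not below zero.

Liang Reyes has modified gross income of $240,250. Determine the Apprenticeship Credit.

$1,400

Apprenticeship Credit: income exceeds $232,300 by $7,950, which is 11 full-or-partial $750 increments; reduction = 11 × $175 = $1,925, leaving $1,400.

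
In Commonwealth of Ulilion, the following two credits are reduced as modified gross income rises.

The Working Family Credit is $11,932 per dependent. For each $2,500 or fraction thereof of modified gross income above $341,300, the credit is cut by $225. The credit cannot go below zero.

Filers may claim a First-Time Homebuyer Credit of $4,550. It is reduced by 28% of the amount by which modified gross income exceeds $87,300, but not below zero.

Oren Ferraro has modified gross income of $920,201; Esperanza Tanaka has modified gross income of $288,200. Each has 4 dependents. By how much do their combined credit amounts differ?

Oren ($920,201): Working Family Credit: base = 4 × $11,932 = $47,728. income exceeds $341,300 by $578,901 → 232 increments × $225 = $52,200 ≥ base, so the credit is $0. First-Time Homebuyer Credit: 28% of the $832,901 excess over $87,300 is $233,212.28 ≥ base, so the credit is $0. total $0 + $0 = $0
Esperanza ($288,200): Working Family Credit: base = 4 × $11,932 = $47,728. $288,200 is at or below the $341,300 threshold, so the full $47,728 applies. First-Time Homebuyer Credit: 28% of the $200,900 excess over $87,300 is $56,252 ≥ base, so the credit is $0. total $47,728 + $0 = $47,728
Difference: |$0 − $47,728| = $47,728.

$47,728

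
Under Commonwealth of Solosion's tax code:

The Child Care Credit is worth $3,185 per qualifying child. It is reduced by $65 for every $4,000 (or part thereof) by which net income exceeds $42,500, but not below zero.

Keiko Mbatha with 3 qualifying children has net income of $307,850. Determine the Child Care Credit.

Child Care Credit: base = 3 × $3,185 = $9,555. income exceeds $42,500 by $265,350, which is 67 full-or-partial $4,000 increments; reduction = 67 × $65 = $4,355, leaving $5,200.

$5,200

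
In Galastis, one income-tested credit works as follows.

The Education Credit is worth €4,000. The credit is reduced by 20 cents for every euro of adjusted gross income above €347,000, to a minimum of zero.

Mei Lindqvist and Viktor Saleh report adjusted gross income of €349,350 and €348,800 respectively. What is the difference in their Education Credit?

€110

Mei (€349,350): Education Credit: 20% of the €2,350 excess over €347,000 is €470; credit = €4,000 − €470 = €3,530.
Viktor (€348,800): Education Credit: 20% of the €1,800 excess over €347,000 is €360; credit = €4,000 − €360 = €3,640.
Difference: |€3,530 − €3,640| = €110.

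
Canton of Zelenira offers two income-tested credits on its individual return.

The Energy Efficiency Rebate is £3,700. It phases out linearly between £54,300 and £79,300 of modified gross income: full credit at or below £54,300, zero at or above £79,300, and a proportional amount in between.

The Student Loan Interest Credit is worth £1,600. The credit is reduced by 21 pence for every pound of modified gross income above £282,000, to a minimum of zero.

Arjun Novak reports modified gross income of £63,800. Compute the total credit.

Energy Efficiency Rebate: £63,800 is £9,500 into a £25,000 phase-out range, leaving 15,500/25,000 of the credit: £3,700 × 15,500/25,000 = £2,294.
Student Loan Interest Credit: £63,800 is at or below the £282,000 threshold, so the full £1,600 applies.
Total: £2,294 + £1,600 = £3,894.

£3,894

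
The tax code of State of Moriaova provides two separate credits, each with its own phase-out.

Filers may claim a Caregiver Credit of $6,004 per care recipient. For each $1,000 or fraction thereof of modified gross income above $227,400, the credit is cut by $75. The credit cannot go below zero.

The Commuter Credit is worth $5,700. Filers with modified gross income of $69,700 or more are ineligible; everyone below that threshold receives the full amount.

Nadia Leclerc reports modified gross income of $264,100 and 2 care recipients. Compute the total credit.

$9,233

Caregiver Credit: base = 2 × $6,004 = $12,008. income exceeds $227,400 by $36,700, which is 37 full-or-partial $1,000 increments; reduction = 37 × $75 = $2,775, leaving $9,233.
Commuter Credit: $264,100 meets or exceeds the $69,700 cutoff, so the credit is $0.
Total: $9,233 + $0 = $9,233.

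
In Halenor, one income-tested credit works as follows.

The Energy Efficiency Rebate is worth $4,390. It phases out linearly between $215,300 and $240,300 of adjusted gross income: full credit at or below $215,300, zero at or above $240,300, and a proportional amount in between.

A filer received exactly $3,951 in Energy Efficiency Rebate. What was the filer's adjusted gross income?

$217,800

$3,951 is 3,951/4,390 of the full $4,390, so 439/4,390 of the $25,000 range has been used: income = $215,300 + $25,000 × 439/4,390 = $217,800.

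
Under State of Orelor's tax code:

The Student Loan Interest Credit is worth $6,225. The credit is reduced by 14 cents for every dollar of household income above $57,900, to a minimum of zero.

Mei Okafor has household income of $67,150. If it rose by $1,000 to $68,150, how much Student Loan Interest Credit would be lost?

$140

At $67,150 — 14% of the $9,250 excess over $57,900 is $1,295; credit = $6,225 − $1,295 = $4,930.
At $68,150 — 14% of the $10,250 excess over $57,900 is $1,435; credit = $6,225 − $1,435 = $4,790.
Lost: $4,930 − $4,790 = $140.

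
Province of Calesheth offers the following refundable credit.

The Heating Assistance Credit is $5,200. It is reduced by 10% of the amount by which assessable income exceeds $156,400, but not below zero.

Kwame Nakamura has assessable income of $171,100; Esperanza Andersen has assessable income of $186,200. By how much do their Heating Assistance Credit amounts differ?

Kwame ($171,100): Heating Assistance Credit: 10% of the $14,700 excess over $156,400 is $1,470; credit = $5,200 − $1,470 = $3,730.
Esperanza ($186,200): Heating Assistance Credit: 10% of the $29,800 excess over $156,400 is $2,980; credit = $5,200 − $2,980 = $2,220.
Difference: |$3,730 − $2,220| = $1,510.

$1,510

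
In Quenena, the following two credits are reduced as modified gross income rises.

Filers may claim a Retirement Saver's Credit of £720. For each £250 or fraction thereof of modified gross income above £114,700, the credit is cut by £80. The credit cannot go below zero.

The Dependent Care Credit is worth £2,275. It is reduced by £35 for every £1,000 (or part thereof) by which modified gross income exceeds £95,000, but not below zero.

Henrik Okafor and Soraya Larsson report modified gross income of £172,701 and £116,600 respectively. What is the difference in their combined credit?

£1,585

Henrik (£172,701): Retirement Saver's Credit: income exceeds £114,700 by £58,001 → 233 increments × £80 = £18,640 ≥ base, so the credit is £0. Dependent Care Credit: income exceeds £95,000 by £77,701 → 78 increments × £35 = £2,730 ≥ base, so the credit is £0. total £0 + £0 = £0
Soraya (£116,600): Retirement Saver's Credit: income exceeds £114,700 by £1,900, which is 8 full-or-partial £250 increments; reduction = 8 × £80 = £640, leaving £80. Dependent Care Credit: income exceeds £95,000 by £21,600, which is 22 full-or-partial £1,000 increments; reduction = 22 × £35 = £770, leaving £1,505. total £80 + £1,505 = £1,585
Difference: |£0 − £1,585| = £1,585.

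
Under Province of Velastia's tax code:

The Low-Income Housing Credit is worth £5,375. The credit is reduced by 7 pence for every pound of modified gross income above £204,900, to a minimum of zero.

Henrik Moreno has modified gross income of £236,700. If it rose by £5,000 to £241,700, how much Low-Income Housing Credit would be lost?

£350

At £236,700 — 7% of the £31,800 excess over £204,900 is £2,226; credit = £5,375 − £2,226 = £3,149.
At £241,700 — 7% of the £36,800 excess over £204,900 is £2,576; credit = £5,375 − £2,576 = £2,799.
Lost: £3,149 − £2,799 = £350.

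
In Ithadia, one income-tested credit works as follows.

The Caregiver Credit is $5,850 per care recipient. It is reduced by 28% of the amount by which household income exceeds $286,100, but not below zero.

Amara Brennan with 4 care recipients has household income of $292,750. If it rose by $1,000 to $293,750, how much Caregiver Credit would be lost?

$280

At $292,750 — base = 4 × $5,850 = $23,400. 28% of the $6,650 excess over $286,100 is $1,862; credit = $23,400 − $1,862 = $21,538.
At $293,750 — base = 4 × $5,850 = $23,400. 28% of the $7,650 excess over $286,100 is $2,142; credit = $23,400 − $2,142 = $21,258.
Lost: $21,538 − $21,258 = $280.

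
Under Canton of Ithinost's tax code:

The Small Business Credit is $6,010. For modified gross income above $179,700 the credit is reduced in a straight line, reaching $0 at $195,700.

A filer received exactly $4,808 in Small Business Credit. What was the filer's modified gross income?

$182,900

$4,808 is 4,808/6,010 of the full $6,010, so 1,202/6,010 of the $16,000 range has been used: income = $179,700 + $16,000 × 1,202/6,010 = $182,900.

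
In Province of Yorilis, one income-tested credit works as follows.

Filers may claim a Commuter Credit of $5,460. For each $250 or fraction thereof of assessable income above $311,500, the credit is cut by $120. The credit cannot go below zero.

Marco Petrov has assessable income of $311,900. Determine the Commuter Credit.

Commuter Credit: income exceeds $311,500 by $400, which is 2 full-or-partial $250 increments; reduction = 2 × $120 = $240, leaving $5,220.

$5,220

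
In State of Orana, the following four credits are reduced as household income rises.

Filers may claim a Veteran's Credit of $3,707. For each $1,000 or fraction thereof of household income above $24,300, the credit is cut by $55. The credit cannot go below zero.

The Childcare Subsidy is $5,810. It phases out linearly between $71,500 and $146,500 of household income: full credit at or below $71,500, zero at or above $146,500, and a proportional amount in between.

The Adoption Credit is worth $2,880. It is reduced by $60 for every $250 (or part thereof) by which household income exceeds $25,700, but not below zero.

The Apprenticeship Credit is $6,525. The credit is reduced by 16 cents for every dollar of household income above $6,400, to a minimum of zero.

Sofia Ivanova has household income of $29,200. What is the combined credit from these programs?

$14,159

Veteran's Credit: income exceeds $24,300 by $4,900, which is 5 full-or-partial $1,000 increments; reduction = 5 × $55 = $275, leaving $3,432.
Childcare Subsidy: $29,200 is at or below the $71,500 threshold, so the full $5,810 applies.
Adoption Credit: income exceeds $25,700 by $3,500, which is 14 full-or-partial $250 increments; reduction = 14 × $60 = $840, leaving $2,040.
Apprenticeship Credit: 16% of the $22,800 excess over $6,400 is $3,648; credit = $6,525 − $3,648 = $2,877.
Total: $3,432 + $5,810 + $2,040 + $2,877 = $14,159.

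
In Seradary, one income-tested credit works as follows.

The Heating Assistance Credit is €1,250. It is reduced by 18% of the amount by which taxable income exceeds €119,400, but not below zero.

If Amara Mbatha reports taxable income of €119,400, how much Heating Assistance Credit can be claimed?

€1,250

Heating Assistance Credit: €119,400 is at or below the €119,400 threshold, so the full €1,250 applies.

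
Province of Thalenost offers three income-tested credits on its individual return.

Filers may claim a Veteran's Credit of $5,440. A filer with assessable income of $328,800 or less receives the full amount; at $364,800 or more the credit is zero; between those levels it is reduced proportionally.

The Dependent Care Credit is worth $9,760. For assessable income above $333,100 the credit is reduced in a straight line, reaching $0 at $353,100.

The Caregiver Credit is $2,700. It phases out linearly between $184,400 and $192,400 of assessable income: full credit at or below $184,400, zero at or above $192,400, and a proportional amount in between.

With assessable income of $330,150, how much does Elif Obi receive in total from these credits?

$14,996

Veteran's Credit: $330,150 is $1,350 into a $36,000 phase-out range, leaving 34,650/36,000 of the credit: $5,440 × 34,650/36,000 = $5,236.
Dependent Care Credit: $330,150 is at or below the $333,100 threshold, so the full $9,760 applies.
Caregiver Credit: $330,150 is at or above $192,400, so the credit is $0.
Total: $5,236 + $9,760 + $0 = $14,996.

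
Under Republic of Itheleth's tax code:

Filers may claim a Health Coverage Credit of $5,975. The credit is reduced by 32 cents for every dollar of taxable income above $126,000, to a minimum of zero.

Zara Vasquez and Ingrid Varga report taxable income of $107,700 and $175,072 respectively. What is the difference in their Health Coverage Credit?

$5,975

Zara ($107,700): Health Coverage Credit: $107,700 is at or below the $126,000 threshold, so the full $5,975 applies.
Ingrid ($175,072): Health Coverage Credit: 32% of the $49,072 excess over $126,000 is $15,703.04 ≥ base, so the credit is $0.
Difference: |$5,975 − $0| = $5,975.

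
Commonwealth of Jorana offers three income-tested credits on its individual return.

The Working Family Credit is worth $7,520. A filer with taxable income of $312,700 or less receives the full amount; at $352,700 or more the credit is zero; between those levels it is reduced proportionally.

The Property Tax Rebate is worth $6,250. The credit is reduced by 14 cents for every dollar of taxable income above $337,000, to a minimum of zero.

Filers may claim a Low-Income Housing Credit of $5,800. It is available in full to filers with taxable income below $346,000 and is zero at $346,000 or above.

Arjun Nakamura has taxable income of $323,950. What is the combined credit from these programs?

$17,455

Working Family Credit: $323,950 is $11,250 into a $40,000 phase-out range, leaving 28,750/40,000 of the credit: $7,520 × 28,750/40,000 = $5,405.
Property Tax Rebate: $323,950 is at or below the $337,000 threshold, so the full $6,250 applies.
Low-Income Housing Credit: $323,950 is below the $346,000 cutoff, so the full $5,800 applies.
Total: $5,405 + $6,250 + $5,800 = $17,455.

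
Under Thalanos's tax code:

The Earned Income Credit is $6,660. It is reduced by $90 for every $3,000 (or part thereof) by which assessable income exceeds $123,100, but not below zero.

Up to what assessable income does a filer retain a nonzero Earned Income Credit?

After 73 increments the reduction is 73 × $90 = $6,570, leaving $90; one more increment wipes it out. Increment 73 ends at excess 73 × $3,000 = $219,000, so the highest qualifying income is $123,100 + $219,000 = $342,100.

$342,100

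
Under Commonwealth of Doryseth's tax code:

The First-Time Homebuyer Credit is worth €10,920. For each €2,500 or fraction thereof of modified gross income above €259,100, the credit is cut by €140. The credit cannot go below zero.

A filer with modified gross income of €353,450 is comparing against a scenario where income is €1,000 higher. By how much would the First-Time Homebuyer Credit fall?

At €353,450 — income exceeds €259,100 by €94,350, which is 38 full-or-partial €2,500 increments; reduction = 38 × €140 = €5,320, leaving €5,600.
At €354,450 — income exceeds €259,100 by €95,350, which is 39 full-or-partial €2,500 increments; reduction = 39 × €140 = €5,460, leaving €5,460.
Lost: €5,600 − €5,460 = €140.

€140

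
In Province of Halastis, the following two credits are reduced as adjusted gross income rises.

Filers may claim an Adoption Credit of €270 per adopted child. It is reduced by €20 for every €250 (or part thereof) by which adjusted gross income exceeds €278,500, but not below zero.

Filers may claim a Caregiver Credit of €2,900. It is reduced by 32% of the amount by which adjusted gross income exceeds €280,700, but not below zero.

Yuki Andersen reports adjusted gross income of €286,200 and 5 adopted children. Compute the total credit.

€1,870

Adoption Credit: base = 5 × €270 = €1,350. income exceeds €278,500 by €7,700, which is 31 full-or-partial €250 increments; reduction = 31 × €20 = €620, leaving €730.
Caregiver Credit: 32% of the €5,500 excess over €280,700 is €1,760; credit = €2,900 − €1,760 = €1,140.
Total: €730 + €1,140 = €1,870.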